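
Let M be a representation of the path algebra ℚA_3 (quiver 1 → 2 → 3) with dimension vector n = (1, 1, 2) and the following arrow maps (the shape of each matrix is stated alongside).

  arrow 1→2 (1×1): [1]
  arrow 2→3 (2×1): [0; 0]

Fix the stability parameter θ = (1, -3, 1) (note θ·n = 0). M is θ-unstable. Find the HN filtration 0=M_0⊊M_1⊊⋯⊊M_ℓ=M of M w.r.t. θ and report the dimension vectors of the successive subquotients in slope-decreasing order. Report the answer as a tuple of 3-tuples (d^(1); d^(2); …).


Interval decomposition of M: I[1,2], I[3,3]^2.
HN type (ℓ=2): μ^(1)=1; μ^(2)=-1

((0, 0, 2); (1, 1, 0))


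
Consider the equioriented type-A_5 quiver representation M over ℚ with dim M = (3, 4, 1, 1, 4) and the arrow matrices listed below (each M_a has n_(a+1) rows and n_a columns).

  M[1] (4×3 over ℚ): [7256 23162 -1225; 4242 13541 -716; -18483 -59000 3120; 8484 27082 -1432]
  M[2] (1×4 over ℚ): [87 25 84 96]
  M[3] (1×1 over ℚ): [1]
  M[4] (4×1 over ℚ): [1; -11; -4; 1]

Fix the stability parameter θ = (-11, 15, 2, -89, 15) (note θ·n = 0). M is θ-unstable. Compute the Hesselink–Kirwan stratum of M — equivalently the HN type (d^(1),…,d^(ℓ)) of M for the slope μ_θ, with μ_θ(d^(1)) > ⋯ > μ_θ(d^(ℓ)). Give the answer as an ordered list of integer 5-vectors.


Via rank(M_{q-1}∘⋯∘M_p): M ≅ I[1,2]^2, I[1,5], I[2,2], I[5,5]^3.
μ_θ-semistable layers: μ^(1)=15; μ^(2)=-11; μ^(3)=-83/4

((0, 3, 0, 0, 4); (2, 0, 0, 0, 0); (1, 1, 1, 1, 0))


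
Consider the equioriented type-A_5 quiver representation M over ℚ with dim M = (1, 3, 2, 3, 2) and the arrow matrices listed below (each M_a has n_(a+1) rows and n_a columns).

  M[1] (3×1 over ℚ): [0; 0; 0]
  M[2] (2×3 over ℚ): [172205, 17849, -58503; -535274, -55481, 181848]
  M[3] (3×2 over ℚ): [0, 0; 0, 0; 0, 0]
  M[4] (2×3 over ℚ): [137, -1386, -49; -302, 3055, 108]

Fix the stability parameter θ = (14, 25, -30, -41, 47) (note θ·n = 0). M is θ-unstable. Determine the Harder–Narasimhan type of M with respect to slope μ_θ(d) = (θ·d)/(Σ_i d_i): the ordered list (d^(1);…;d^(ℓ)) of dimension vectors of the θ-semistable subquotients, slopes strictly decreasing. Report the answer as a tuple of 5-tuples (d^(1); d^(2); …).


Barcode: M ≅ I[1,1], I[2,2], I[2,3]^2, I[4,4], I[4,5]^2. HN layers by μ_θ (5 steps, strictly decreasing):
  μ^(1)=47; μ^(2)=25; μ^(3)=14; μ^(4)=-5/2; μ^(5)=-41

((0, 0, 0, 0, 2); (0, 1, 0, 0, 0); (1, 0, 0, 0, 0); (0, 2, 2, 0, 0); (0, 0, 0, 3, 0))


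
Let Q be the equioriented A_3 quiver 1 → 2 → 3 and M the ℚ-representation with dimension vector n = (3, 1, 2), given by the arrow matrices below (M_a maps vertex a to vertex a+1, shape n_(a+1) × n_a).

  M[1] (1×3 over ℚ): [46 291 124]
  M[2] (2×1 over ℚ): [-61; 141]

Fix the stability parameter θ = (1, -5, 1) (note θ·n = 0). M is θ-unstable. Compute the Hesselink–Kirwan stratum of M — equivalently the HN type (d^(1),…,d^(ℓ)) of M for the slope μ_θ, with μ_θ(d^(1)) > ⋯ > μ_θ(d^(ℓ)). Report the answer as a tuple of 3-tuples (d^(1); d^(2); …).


Via rank(M_{q-1}∘⋯∘M_p): M ≅ I[1,1]^2, I[1,3], I[3,3].
μ_θ-semistable layers: μ^(1)=1; μ^(2)=-2

((2, 0, 2); (1, 1, 0))


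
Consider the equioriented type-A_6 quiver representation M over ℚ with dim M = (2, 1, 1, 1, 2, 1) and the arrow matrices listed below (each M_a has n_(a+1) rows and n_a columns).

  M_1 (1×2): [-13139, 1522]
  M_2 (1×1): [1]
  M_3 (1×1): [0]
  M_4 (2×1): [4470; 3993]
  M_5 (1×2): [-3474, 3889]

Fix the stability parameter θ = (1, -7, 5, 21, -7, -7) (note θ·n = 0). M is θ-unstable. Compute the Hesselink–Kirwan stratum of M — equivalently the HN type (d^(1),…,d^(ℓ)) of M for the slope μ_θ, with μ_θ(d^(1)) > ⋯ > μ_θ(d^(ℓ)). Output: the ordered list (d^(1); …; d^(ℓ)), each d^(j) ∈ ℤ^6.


Interval decomposition of M: I[1,1], I[1,3], I[4,6], I[5,5].
HN type (ℓ=5): μ^(1)=5; μ^(2)=7/3; μ^(3)=1; μ^(4)=-3; μ^(5)=-7

((0, 0, 1, 0, 0, 0); (0, 0, 0, 1, 1, 1); (1, 0, 0, 0, 0, 0); (1, 1, 0, 0, 0, 0); (0, 0, 0, 0, 1, 0))


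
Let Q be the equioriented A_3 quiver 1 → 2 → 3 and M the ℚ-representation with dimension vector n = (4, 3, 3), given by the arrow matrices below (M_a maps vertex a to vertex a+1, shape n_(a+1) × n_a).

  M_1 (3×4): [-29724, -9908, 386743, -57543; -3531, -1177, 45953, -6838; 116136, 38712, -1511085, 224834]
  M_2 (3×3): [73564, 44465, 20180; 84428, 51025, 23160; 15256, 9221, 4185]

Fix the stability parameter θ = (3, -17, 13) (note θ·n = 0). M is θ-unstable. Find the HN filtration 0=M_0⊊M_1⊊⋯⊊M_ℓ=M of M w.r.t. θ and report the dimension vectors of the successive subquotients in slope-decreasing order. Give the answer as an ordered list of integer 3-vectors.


Barcode: M ≅ I[1,1], I[1,2], I[1,3]^2, I[3,3]. HN layers by μ_θ (3 steps, strictly decreasing):
  μ^(1)=13; μ^(2)=3; μ^(3)=-7

((0, 0, 3); (1, 0, 0); (3, 3, 0))


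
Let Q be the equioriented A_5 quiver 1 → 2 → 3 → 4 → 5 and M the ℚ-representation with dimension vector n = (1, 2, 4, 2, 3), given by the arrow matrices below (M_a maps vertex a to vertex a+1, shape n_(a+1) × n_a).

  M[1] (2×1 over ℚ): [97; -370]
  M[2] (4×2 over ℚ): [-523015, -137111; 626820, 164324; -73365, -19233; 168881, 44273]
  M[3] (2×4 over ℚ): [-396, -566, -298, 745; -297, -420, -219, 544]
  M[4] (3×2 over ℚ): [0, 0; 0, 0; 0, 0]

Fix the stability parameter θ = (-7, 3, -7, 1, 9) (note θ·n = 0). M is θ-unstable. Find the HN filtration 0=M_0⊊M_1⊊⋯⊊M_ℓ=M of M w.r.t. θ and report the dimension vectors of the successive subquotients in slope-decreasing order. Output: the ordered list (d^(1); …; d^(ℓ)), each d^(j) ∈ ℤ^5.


Via rank(M_{q-1}∘⋯∘M_p): M ≅ I[1,4], I[2,4], I[3,3]^2, I[5,5]^3.
μ_θ-semistable layers: μ^(1)=9; μ^(2)=1; μ^(3)=-2; μ^(4)=-7

((0, 0, 0, 0, 3); (0, 0, 0, 2, 0); (0, 2, 2, 0, 0); (1, 0, 2, 0, 0))


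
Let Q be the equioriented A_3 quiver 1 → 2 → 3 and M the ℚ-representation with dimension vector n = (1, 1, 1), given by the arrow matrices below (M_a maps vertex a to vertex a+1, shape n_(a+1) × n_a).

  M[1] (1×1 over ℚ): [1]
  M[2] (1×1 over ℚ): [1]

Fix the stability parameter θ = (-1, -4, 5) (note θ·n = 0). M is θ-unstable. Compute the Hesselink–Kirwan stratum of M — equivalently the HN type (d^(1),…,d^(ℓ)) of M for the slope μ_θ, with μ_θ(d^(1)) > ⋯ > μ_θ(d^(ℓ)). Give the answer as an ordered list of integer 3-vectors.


Barcode: M ≅ I[1,3]. HN layers by μ_θ (2 steps, strictly decreasing):
  μ^(1)=5; μ^(2)=-5/2

((0, 0, 1); (1, 1, 0))


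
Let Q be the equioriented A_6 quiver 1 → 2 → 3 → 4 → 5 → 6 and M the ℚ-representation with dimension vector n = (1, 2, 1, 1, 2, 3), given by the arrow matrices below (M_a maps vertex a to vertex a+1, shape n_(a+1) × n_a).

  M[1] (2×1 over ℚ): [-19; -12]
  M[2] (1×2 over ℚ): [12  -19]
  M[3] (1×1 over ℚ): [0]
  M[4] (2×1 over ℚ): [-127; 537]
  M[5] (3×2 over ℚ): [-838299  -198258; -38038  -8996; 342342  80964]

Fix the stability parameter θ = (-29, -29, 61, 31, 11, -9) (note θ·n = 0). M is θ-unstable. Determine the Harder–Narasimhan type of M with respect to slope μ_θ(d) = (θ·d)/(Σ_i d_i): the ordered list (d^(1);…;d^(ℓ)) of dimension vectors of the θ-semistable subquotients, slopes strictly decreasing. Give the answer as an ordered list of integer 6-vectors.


Interval decomposition of M: I[1,2], I[2,3], I[4,6], I[5,5], I[6,6]^2.
HN type (ℓ=4): μ^(1)=61; μ^(2)=11; μ^(3)=-9; μ^(4)=-29

((0, 0, 1, 0, 0, 0); (0, 0, 0, 1, 2, 1); (0, 0, 0, 0, 0, 2); (1, 2, 0, 0, 0, 0))


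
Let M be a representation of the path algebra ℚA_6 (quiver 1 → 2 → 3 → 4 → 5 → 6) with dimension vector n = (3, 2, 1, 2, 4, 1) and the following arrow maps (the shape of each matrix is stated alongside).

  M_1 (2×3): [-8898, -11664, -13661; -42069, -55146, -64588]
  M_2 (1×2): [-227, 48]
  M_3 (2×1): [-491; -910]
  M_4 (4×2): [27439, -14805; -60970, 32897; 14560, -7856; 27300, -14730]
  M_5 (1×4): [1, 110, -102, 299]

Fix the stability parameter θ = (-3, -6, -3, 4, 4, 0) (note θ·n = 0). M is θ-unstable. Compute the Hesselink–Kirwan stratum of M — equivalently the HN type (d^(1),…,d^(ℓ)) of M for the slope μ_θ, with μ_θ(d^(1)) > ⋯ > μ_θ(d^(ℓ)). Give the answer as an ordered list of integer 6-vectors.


Via rank(M_{q-1}∘⋯∘M_p): M ≅ I[1,1], I[1,2], I[1,6], I[4,5], I[5,5]^2.
μ_θ-semistable layers: μ^(1)=4; μ^(2)=8/3; μ^(3)=-3; μ^(4)=-9/2

((0, 0, 0, 1, 3, 0); (0, 0, 0, 1, 1, 1); (1, 0, 1, 0, 0, 0); (2, 2, 0, 0, 0, 0))


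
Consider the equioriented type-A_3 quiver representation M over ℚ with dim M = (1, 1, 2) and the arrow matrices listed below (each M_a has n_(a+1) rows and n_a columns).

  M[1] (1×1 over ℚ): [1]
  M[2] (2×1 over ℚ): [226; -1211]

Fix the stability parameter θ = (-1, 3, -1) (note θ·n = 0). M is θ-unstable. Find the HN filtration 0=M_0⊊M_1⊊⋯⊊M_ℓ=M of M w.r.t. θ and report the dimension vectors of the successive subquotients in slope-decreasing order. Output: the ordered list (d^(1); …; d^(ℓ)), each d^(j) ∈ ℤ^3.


Barcode: M ≅ I[1,3], I[3,3]. HN layers by μ_θ (2 steps, strictly decreasing):
  μ^(1)=1; μ^(2)=-1

((0, 1, 1); (1, 0, 1))


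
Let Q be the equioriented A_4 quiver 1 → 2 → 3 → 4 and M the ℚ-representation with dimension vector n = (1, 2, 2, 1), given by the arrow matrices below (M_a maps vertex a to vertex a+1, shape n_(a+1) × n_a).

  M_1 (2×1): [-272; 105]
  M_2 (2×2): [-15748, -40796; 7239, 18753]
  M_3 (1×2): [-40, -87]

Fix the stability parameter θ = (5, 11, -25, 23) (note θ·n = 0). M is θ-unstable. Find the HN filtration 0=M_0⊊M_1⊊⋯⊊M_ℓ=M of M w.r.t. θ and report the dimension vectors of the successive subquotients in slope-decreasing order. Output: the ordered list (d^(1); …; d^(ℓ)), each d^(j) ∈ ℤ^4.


Barcode: M ≅ I[1,4], I[2,2], I[3,3]. HN layers by μ_θ (4 steps, strictly decreasing):
  μ^(1)=23; μ^(2)=11; μ^(3)=-3; μ^(4)=-25

((0, 0, 0, 1); (0, 1, 0, 0); (1, 1, 1, 0); (0, 0, 1, 0))


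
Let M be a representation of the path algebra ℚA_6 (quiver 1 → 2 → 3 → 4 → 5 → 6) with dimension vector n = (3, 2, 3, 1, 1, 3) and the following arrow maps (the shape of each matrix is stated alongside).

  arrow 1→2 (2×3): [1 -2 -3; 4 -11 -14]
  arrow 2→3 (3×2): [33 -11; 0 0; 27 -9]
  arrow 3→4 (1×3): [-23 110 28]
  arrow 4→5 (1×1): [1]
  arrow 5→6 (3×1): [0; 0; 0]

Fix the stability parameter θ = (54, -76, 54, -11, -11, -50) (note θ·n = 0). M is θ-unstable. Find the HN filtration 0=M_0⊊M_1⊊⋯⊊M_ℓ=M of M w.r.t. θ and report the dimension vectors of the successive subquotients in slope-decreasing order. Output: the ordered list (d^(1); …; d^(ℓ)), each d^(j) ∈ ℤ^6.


Interval decomposition of M: I[1,1], I[1,2], I[1,5], I[3,3]^2, I[6,6]^3.
HN type (ℓ=4): μ^(1)=54; μ^(2)=32/3; μ^(3)=-11; μ^(4)=-50

((1, 0, 2, 0, 0, 0); (0, 0, 1, 1, 1, 0); (2, 2, 0, 0, 0, 0); (0, 0, 0, 0, 0, 3))


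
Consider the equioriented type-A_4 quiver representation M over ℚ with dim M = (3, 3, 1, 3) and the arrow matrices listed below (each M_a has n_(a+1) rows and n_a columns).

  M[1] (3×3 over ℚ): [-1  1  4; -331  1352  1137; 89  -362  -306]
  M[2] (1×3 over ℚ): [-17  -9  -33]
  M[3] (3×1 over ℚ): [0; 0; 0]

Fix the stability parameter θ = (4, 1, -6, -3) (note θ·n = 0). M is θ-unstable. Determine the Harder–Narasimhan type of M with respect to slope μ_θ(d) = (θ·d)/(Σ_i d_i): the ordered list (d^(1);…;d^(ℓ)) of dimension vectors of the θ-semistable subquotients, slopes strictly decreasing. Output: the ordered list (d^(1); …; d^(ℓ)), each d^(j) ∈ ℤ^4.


Barcode: M ≅ I[1,2]^2, I[1,3], I[4,4]^3. HN layers by μ_θ (3 steps, strictly decreasing):
  μ^(1)=5/2; μ^(2)=-1/3; μ^(3)=-3

((2, 2, 0, 0); (1, 1, 1, 0); (0, 0, 0, 3))


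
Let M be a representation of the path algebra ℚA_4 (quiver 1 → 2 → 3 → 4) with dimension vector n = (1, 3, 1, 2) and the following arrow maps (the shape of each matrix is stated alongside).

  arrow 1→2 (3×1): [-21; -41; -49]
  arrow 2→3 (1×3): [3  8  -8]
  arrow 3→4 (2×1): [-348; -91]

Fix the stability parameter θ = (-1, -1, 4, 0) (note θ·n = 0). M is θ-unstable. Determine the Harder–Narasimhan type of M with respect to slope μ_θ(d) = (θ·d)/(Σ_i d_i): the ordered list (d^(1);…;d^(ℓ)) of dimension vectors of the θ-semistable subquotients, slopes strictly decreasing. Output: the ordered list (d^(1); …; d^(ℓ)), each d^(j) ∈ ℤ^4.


Via rank(M_{q-1}∘⋯∘M_p): M ≅ I[1,4], I[2,2]^2, I[4,4].
μ_θ-semistable layers: μ^(1)=2; μ^(2)=0; μ^(3)=-1

((0, 0, 1, 1); (0, 0, 0, 1); (1, 3, 0, 0))


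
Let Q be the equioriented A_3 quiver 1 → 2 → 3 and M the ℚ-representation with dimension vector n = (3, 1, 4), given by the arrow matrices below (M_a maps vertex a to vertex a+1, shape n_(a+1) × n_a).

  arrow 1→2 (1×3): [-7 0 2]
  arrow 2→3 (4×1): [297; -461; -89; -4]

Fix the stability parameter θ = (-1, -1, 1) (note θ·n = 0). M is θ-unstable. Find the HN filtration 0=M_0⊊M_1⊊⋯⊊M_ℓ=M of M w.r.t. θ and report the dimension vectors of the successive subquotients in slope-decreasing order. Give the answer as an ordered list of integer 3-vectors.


Barcode: M ≅ I[1,1]^2, I[1,3], I[3,3]^3. HN layers by μ_θ (2 steps, strictly decreasing):
  μ^(1)=1; μ^(2)=-1

((0, 0, 4); (3, 1, 0))


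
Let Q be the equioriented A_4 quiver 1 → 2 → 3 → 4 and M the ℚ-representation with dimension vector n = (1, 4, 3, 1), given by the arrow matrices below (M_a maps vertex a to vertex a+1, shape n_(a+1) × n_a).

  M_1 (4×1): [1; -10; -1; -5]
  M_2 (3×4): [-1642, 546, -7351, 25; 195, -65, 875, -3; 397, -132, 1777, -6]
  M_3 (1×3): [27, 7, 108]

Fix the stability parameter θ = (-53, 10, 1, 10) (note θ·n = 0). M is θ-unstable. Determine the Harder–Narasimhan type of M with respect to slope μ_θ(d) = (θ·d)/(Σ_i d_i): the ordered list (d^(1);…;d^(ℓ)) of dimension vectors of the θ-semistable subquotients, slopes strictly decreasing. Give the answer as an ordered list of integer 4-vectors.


Interval decomposition of M: I[1,4], I[2,2], I[2,3]^2.
HN type (ℓ=3): μ^(1)=10; μ^(2)=11/2; μ^(3)=-53

((0, 1, 0, 1); (0, 3, 3, 0); (1, 0, 0, 0))


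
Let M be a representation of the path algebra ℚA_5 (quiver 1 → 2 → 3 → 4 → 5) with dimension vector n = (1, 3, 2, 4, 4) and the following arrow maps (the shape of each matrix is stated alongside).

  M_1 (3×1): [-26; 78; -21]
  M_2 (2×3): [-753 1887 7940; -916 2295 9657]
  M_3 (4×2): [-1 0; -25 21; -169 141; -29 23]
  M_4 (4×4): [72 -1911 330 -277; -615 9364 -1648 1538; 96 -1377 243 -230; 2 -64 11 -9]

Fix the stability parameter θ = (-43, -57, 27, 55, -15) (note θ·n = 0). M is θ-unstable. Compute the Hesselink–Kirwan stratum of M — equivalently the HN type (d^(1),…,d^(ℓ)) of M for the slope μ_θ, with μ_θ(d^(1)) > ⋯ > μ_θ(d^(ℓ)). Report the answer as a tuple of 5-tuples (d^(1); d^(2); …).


Barcode: M ≅ I[1,5], I[2,2], I[2,4], I[4,5]^2, I[5,5]. HN layers by μ_θ (7 steps, strictly decreasing):
  μ^(1)=55; μ^(2)=27; μ^(3)=67/3; μ^(4)=20; μ^(5)=-15; μ^(6)=-50; μ^(7)=-57

((0, 0, 0, 1, 0); (0, 0, 1, 0, 0); (0, 0, 1, 1, 1); (0, 0, 0, 2, 2); (0, 0, 0, 0, 1); (1, 1, 0, 0, 0); (0, 2, 0, 0, 0))


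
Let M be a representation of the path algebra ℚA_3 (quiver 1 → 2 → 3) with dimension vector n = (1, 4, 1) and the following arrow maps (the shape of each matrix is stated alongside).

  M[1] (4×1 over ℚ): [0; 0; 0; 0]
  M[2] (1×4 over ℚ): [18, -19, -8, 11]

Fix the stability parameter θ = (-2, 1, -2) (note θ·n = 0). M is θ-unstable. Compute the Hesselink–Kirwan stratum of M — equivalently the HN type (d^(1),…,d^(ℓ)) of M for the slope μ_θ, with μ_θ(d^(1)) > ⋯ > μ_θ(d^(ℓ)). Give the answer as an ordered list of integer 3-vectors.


Barcode: M ≅ I[1,1], I[2,2]^3, I[2,3]. HN layers by μ_θ (3 steps, strictly decreasing):
  μ^(1)=1; μ^(2)=-1/2; μ^(3)=-2

((0, 3, 0); (0, 1, 1); (1, 0, 0))


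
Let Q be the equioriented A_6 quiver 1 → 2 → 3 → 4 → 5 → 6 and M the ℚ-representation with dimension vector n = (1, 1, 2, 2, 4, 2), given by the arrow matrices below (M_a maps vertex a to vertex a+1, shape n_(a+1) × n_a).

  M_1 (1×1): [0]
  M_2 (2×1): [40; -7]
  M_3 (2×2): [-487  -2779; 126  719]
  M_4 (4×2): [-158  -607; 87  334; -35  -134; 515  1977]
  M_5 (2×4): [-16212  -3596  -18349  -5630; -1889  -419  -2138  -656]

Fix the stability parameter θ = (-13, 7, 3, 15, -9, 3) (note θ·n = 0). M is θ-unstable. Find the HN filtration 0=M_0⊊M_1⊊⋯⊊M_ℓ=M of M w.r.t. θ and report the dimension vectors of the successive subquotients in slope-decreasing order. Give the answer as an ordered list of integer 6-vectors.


Barcode: M ≅ I[1,1], I[2,6], I[3,6], I[5,5]^2. HN layers by μ_θ (4 steps, strictly decreasing):
  μ^(1)=19/5; μ^(2)=3; μ^(3)=-9; μ^(4)=-13

((0, 1, 1, 1, 1, 1); (0, 0, 1, 1, 1, 1); (0, 0, 0, 0, 2, 0); (1, 0, 0, 0, 0, 0))


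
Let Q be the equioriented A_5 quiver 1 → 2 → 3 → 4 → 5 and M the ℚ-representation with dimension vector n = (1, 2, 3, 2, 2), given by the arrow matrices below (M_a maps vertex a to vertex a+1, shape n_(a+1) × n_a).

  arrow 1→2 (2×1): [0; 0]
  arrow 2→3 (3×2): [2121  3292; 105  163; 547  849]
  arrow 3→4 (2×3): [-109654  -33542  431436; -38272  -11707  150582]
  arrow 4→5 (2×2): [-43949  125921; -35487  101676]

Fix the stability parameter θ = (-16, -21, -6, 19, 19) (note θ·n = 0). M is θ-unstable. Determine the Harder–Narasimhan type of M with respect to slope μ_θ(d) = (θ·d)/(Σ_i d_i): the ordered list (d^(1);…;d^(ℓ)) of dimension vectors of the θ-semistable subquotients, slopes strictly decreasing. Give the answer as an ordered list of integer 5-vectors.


Interval decomposition of M: I[1,1], I[2,5]^2, I[3,3].
HN type (ℓ=4): μ^(1)=19; μ^(2)=-6; μ^(3)=-16; μ^(4)=-21

((0, 0, 0, 2, 2); (0, 0, 3, 0, 0); (1, 0, 0, 0, 0); (0, 2, 0, 0, 0))


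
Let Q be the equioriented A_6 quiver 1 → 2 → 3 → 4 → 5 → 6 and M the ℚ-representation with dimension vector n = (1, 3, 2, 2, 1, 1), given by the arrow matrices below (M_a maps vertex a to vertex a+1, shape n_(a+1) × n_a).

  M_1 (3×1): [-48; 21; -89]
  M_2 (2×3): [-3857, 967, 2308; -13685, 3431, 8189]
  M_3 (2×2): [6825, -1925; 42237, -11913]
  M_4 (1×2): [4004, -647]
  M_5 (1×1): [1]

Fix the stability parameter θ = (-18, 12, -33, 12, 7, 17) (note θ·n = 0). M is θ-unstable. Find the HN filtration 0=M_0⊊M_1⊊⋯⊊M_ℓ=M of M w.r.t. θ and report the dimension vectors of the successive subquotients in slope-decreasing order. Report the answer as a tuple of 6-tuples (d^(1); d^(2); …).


Barcode: M ≅ I[1,6], I[2,2], I[2,3], I[4,4]. HN layers by μ_θ (5 steps, strictly decreasing):
  μ^(1)=17; μ^(2)=12; μ^(3)=19/2; μ^(4)=-21/2; μ^(5)=-18

((0, 0, 0, 0, 0, 1); (0, 1, 0, 1, 0, 0); (0, 0, 0, 1, 1, 0); (0, 2, 2, 0, 0, 0); (1, 0, 0, 0, 0, 0))


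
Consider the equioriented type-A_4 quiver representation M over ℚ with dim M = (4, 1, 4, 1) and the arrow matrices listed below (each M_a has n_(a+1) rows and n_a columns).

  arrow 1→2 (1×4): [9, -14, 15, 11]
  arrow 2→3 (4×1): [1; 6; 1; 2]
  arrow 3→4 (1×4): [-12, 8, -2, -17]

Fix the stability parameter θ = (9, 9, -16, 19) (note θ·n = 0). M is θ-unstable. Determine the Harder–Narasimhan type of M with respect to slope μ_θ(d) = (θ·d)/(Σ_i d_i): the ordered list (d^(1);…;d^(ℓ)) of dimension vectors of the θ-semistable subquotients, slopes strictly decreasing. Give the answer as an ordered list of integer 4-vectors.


Interval decomposition of M: I[1,1]^3, I[1,3], I[3,3]^2, I[3,4].
HN type (ℓ=4): μ^(1)=19; μ^(2)=9; μ^(3)=2/3; μ^(4)=-16

((0, 0, 0, 1); (3, 0, 0, 0); (1, 1, 1, 0); (0, 0, 3, 0))


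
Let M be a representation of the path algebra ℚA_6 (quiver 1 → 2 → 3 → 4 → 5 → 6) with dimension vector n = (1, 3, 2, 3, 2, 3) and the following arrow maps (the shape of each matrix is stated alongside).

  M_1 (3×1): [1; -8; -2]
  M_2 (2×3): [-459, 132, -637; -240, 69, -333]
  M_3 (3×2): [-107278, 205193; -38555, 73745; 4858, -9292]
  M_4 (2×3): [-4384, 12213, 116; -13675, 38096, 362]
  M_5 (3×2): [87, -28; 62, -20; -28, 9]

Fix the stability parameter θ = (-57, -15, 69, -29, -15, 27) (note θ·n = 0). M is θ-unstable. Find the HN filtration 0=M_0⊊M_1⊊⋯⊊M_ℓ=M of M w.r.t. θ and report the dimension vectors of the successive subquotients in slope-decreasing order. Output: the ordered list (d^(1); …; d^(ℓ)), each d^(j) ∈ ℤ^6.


Barcode: M ≅ I[1,6], I[2,2], I[2,6], I[4,4], I[6,6]. HN layers by μ_θ (5 steps, strictly decreasing):
  μ^(1)=27; μ^(2)=25/3; μ^(3)=-15; μ^(4)=-29; μ^(5)=-57

((0, 0, 0, 0, 0, 3); (0, 0, 2, 2, 2, 0); (0, 3, 0, 0, 0, 0); (0, 0, 0, 1, 0, 0); (1, 0, 0, 0, 0, 0))


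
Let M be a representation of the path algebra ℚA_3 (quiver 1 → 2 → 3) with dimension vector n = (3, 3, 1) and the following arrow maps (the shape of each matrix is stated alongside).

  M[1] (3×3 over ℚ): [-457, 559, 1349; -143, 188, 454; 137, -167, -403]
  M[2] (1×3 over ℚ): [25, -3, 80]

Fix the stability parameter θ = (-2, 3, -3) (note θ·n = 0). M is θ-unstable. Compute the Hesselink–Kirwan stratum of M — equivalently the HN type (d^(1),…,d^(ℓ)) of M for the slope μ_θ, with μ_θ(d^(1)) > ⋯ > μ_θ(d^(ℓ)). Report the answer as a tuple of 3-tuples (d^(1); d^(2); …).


Via rank(M_{q-1}∘⋯∘M_p): M ≅ I[1,2]^2, I[1,3].
μ_θ-semistable layers: μ^(1)=3; μ^(2)=0; μ^(3)=-2

((0, 2, 0); (0, 1, 1); (3, 0, 0))


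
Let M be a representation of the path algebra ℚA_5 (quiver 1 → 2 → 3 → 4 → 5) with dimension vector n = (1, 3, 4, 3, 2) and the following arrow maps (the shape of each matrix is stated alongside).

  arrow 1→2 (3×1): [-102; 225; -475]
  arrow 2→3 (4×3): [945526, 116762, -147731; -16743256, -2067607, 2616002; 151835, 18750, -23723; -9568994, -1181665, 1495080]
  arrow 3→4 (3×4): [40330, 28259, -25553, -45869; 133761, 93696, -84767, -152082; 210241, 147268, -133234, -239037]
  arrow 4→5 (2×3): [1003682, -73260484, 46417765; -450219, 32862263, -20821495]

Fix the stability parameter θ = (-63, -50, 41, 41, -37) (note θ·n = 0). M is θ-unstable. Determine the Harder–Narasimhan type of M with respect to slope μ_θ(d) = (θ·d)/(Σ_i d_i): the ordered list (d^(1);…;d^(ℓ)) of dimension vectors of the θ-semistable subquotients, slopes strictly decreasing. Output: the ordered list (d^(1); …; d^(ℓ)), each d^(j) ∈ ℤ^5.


Interval decomposition of M: I[1,5], I[2,4], I[2,5], I[3,3].
HN type (ℓ=4): μ^(1)=41; μ^(2)=15; μ^(3)=-50; μ^(4)=-63

((0, 0, 2, 1, 0); (0, 0, 2, 2, 2); (0, 3, 0, 0, 0); (1, 0, 0, 0, 0))


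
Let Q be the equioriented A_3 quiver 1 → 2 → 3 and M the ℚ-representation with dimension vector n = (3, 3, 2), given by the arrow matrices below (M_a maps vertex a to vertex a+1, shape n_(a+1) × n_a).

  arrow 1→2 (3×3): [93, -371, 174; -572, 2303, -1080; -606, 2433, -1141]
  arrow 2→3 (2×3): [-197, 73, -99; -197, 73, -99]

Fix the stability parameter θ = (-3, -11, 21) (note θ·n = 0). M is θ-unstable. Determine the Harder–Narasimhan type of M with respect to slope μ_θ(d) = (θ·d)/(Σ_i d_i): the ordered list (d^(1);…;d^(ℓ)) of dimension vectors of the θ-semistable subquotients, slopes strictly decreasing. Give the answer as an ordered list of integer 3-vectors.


Via rank(M_{q-1}∘⋯∘M_p): M ≅ I[1,2]^2, I[1,3], I[3,3].
μ_θ-semistable layers: μ^(1)=21; μ^(2)=-7

((0, 0, 2); (3, 3, 0))


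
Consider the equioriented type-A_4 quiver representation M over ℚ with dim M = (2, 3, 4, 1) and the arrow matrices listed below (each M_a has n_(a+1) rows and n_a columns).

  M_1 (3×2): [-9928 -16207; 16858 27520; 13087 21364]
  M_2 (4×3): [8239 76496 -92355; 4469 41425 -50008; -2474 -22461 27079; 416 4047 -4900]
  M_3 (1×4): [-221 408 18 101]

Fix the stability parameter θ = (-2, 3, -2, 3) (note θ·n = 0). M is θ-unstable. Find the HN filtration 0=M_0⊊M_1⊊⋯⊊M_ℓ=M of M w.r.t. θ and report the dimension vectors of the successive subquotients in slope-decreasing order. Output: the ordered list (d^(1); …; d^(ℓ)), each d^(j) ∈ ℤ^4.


Barcode: M ≅ I[1,3], I[1,4], I[2,3], I[3,3]. HN layers by μ_θ (3 steps, strictly decreasing):
  μ^(1)=3; μ^(2)=1/2; μ^(3)=-2

((0, 0, 0, 1); (0, 3, 3, 0); (2, 0, 1, 0))


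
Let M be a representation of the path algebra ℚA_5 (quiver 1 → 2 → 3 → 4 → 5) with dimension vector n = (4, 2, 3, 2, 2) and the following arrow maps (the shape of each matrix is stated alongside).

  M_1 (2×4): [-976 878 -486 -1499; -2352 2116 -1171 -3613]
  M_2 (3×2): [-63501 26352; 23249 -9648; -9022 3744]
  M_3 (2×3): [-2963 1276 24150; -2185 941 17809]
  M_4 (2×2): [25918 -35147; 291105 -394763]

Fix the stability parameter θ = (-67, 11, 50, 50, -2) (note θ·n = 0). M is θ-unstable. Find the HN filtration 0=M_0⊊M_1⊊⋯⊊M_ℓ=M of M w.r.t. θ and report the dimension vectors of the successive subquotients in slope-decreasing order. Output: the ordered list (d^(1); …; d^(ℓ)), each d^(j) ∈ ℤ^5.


Barcode: M ≅ I[1,1]^2, I[1,2], I[1,5], I[3,3], I[3,5]. HN layers by μ_θ (4 steps, strictly decreasing):
  μ^(1)=50; μ^(2)=98/3; μ^(3)=11; μ^(4)=-67

((0, 0, 1, 0, 0); (0, 0, 2, 2, 2); (0, 2, 0, 0, 0); (4, 0, 0, 0, 0))


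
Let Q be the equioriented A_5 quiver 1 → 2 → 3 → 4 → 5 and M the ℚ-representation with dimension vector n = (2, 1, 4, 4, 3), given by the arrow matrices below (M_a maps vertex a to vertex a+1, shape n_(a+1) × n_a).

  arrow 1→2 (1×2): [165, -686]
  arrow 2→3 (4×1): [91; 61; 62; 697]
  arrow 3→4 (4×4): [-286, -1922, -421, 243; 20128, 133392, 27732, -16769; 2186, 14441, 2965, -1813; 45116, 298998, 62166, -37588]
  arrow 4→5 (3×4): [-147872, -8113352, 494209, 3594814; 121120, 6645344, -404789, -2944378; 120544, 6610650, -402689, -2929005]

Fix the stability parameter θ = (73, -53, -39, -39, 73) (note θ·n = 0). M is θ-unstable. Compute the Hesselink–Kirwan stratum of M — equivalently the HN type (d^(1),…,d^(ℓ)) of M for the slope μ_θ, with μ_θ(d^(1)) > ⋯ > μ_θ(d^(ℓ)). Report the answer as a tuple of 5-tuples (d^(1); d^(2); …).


Via rank(M_{q-1}∘⋯∘M_p): M ≅ I[1,1], I[1,4], I[3,3], I[3,4], I[3,5], I[4,5], I[5,5].
μ_θ-semistable layers: μ^(1)=73; μ^(2)=-29/2; μ^(3)=-39

((1, 0, 0, 0, 3); (1, 1, 1, 1, 0); (0, 0, 3, 3, 0))


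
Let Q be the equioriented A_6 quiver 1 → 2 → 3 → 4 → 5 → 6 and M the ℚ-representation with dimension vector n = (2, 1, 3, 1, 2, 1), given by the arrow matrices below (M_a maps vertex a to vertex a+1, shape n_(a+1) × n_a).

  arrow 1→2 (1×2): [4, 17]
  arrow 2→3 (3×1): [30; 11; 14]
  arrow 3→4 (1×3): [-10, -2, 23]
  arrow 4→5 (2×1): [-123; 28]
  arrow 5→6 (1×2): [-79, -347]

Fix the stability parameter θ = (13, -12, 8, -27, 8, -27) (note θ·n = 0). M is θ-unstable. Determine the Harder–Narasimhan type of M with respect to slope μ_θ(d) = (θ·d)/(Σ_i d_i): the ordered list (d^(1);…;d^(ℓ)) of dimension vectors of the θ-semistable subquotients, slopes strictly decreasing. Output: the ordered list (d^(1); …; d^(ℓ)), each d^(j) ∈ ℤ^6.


Via rank(M_{q-1}∘⋯∘M_p): M ≅ I[1,1], I[1,3], I[3,3], I[3,6], I[5,5].
μ_θ-semistable layers: μ^(1)=13; μ^(2)=8; μ^(3)=1/2; μ^(4)=-19/2

((1, 0, 0, 0, 0, 0); (0, 0, 2, 0, 1, 0); (1, 1, 0, 0, 0, 0); (0, 0, 1, 1, 1, 1))


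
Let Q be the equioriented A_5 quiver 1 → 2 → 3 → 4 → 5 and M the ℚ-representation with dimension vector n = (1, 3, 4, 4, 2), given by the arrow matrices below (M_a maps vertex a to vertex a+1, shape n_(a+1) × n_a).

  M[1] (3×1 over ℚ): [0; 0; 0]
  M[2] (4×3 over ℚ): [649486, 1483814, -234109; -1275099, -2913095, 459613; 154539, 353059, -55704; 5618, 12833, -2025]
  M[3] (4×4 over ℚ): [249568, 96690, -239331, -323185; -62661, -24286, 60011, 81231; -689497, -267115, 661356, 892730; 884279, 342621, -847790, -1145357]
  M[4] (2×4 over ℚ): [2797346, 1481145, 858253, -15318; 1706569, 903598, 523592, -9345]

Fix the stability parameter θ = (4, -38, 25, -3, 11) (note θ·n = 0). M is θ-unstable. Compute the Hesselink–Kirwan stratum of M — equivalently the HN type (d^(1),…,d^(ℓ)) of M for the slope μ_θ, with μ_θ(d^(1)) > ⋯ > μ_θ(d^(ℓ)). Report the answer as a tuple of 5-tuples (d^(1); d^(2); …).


Barcode: M ≅ I[1,1], I[2,4], I[2,5]^2, I[3,4]. HN layers by μ_θ (3 steps, strictly decreasing):
  μ^(1)=11; μ^(2)=4; μ^(3)=-38

((0, 0, 4, 4, 2); (1, 0, 0, 0, 0); (0, 3, 0, 0, 0))


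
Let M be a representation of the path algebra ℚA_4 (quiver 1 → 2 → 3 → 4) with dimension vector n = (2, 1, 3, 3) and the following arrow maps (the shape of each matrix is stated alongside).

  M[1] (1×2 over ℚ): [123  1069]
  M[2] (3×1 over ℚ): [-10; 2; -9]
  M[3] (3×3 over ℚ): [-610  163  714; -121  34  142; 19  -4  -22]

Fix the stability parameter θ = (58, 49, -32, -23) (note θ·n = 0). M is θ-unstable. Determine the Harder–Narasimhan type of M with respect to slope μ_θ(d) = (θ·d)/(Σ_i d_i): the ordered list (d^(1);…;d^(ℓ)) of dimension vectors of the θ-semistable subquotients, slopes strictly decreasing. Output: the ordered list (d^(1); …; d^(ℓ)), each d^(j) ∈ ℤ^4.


Interval decomposition of M: I[1,1], I[1,3], I[3,4]^2, I[4,4].
HN type (ℓ=4): μ^(1)=58; μ^(2)=25; μ^(3)=-23; μ^(4)=-32

((1, 0, 0, 0); (1, 1, 1, 0); (0, 0, 0, 3); (0, 0, 2, 0))


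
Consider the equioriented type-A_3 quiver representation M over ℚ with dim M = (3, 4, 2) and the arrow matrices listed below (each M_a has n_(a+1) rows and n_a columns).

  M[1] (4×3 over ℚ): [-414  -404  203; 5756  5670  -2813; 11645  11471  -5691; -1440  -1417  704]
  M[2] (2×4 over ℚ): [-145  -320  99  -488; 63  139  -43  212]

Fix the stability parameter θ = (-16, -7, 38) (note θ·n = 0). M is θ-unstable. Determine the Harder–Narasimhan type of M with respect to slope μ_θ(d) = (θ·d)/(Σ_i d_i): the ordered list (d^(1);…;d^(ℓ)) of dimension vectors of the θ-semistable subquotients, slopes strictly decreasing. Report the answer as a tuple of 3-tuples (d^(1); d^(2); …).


Via rank(M_{q-1}∘⋯∘M_p): M ≅ I[1,2], I[1,3]^2, I[2,2].
μ_θ-semistable layers: μ^(1)=38; μ^(2)=-7; μ^(3)=-16

((0, 0, 2); (0, 4, 0); (3, 0, 0))


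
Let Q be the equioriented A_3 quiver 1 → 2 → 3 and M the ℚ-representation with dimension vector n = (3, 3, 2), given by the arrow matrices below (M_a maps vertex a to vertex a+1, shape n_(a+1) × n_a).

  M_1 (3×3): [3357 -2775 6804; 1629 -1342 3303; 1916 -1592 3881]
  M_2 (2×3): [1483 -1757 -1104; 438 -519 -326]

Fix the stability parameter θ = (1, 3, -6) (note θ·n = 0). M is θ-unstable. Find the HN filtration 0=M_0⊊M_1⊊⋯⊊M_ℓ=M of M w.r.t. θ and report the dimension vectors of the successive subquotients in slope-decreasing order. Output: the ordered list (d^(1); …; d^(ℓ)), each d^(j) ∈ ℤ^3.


Barcode: M ≅ I[1,2], I[1,3]^2. HN layers by μ_θ (3 steps, strictly decreasing):
  μ^(1)=3; μ^(2)=1; μ^(3)=-2/3

((0, 1, 0); (1, 0, 0); (2, 2, 2))


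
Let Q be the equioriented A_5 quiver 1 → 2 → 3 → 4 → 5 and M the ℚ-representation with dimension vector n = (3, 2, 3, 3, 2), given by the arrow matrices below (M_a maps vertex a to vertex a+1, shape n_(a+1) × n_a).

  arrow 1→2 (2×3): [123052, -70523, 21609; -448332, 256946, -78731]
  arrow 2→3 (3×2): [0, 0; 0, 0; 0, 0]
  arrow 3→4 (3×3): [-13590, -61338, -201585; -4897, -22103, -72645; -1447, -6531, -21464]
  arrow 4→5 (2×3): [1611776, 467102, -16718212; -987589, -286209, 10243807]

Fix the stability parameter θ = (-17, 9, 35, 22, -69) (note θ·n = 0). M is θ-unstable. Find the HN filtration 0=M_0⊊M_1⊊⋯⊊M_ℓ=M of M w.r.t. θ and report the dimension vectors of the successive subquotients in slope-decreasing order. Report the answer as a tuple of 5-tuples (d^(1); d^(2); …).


Via rank(M_{q-1}∘⋯∘M_p): M ≅ I[1,1], I[1,2]^2, I[3,4], I[3,5]^2.
μ_θ-semistable layers: μ^(1)=57/2; μ^(2)=9; μ^(3)=-4; μ^(4)=-17

((0, 0, 1, 1, 0); (0, 2, 0, 0, 0); (0, 0, 2, 2, 2); (3, 0, 0, 0, 0))


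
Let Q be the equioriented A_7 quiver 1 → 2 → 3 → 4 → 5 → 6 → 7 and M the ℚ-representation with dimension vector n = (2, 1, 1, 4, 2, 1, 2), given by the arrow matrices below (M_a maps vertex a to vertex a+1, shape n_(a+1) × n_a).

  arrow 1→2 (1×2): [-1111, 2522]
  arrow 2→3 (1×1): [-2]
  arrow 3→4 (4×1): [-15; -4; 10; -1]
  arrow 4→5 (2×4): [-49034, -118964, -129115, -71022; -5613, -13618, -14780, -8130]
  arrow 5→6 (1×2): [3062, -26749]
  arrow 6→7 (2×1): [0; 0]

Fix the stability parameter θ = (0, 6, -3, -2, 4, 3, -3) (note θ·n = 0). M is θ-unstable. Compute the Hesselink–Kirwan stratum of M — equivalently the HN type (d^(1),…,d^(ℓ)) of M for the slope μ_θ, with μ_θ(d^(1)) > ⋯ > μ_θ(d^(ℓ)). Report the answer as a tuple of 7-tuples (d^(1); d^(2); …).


Interval decomposition of M: I[1,1], I[1,6], I[4,4]^2, I[4,5], I[7,7]^2.
HN type (ℓ=6): μ^(1)=4; μ^(2)=7/2; μ^(3)=1/3; μ^(4)=0; μ^(5)=-2; μ^(6)=-3

((0, 0, 0, 0, 1, 0, 0); (0, 0, 0, 0, 1, 1, 0); (0, 1, 1, 1, 0, 0, 0); (2, 0, 0, 0, 0, 0, 0); (0, 0, 0, 3, 0, 0, 0); (0, 0, 0, 0, 0, 0, 2))


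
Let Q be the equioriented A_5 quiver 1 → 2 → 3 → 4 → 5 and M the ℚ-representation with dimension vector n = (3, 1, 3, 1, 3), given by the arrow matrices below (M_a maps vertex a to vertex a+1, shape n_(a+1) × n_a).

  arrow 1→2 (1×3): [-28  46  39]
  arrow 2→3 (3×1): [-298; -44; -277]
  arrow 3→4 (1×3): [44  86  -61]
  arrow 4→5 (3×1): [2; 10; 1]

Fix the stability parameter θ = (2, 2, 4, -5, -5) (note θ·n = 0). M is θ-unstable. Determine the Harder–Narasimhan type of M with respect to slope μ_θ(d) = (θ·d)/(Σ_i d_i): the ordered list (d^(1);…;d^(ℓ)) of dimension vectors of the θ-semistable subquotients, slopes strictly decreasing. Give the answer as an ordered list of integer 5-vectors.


Interval decomposition of M: I[1,1]^2, I[1,5], I[3,3]^2, I[5,5]^2.
HN type (ℓ=4): μ^(1)=4; μ^(2)=2; μ^(3)=-2/5; μ^(4)=-5

((0, 0, 2, 0, 0); (2, 0, 0, 0, 0); (1, 1, 1, 1, 1); (0, 0, 0, 0, 2))


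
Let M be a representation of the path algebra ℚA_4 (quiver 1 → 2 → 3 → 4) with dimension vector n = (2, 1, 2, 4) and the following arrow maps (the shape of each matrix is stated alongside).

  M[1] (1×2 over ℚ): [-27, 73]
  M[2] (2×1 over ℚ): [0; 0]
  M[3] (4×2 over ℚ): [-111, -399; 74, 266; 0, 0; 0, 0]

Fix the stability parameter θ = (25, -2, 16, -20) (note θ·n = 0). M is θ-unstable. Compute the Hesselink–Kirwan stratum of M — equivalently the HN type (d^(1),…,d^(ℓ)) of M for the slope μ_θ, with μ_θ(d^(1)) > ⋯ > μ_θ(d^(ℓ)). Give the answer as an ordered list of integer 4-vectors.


Interval decomposition of M: I[1,1], I[1,2], I[3,3], I[3,4], I[4,4]^3.
HN type (ℓ=5): μ^(1)=25; μ^(2)=16; μ^(3)=23/2; μ^(4)=-2; μ^(5)=-20

((1, 0, 0, 0); (0, 0, 1, 0); (1, 1, 0, 0); (0, 0, 1, 1); (0, 0, 0, 3))


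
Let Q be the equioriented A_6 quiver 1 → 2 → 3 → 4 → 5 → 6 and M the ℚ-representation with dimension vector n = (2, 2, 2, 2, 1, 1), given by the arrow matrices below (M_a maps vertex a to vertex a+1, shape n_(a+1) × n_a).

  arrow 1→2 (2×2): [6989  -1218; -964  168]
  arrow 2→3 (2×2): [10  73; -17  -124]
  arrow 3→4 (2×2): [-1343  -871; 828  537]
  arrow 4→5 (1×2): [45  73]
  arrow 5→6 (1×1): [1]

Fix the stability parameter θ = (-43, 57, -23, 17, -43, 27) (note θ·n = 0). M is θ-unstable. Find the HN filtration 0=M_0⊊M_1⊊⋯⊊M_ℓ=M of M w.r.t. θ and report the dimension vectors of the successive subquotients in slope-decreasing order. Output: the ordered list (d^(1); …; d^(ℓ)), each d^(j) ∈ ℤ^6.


Barcode: M ≅ I[1,1], I[1,4], I[2,6]. HN layers by μ_θ (4 steps, strictly decreasing):
  μ^(1)=27; μ^(2)=17; μ^(3)=2; μ^(4)=-43

((0, 0, 0, 0, 0, 1); (0, 1, 1, 1, 0, 0); (0, 1, 1, 1, 1, 0); (2, 0, 0, 0, 0, 0))


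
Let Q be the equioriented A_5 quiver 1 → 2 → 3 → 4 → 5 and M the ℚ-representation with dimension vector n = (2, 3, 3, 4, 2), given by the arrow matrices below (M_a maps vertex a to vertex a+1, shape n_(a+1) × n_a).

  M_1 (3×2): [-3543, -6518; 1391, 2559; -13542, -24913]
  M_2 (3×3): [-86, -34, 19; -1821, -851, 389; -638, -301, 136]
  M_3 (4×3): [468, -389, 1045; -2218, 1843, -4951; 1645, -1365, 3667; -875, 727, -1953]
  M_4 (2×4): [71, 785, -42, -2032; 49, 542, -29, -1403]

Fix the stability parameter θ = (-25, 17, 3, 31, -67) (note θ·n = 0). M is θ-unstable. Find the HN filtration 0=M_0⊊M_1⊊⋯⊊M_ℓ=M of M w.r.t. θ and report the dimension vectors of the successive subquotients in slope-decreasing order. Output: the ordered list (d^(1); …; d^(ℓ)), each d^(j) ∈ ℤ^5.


Via rank(M_{q-1}∘⋯∘M_p): M ≅ I[1,4], I[1,5], I[2,4], I[4,5].
μ_θ-semistable layers: μ^(1)=31; μ^(2)=10; μ^(3)=-4; μ^(4)=-18; μ^(5)=-25

((0, 0, 0, 2, 0); (0, 2, 2, 0, 0); (0, 1, 1, 1, 1); (0, 0, 0, 1, 1); (2, 0, 0, 0, 0))


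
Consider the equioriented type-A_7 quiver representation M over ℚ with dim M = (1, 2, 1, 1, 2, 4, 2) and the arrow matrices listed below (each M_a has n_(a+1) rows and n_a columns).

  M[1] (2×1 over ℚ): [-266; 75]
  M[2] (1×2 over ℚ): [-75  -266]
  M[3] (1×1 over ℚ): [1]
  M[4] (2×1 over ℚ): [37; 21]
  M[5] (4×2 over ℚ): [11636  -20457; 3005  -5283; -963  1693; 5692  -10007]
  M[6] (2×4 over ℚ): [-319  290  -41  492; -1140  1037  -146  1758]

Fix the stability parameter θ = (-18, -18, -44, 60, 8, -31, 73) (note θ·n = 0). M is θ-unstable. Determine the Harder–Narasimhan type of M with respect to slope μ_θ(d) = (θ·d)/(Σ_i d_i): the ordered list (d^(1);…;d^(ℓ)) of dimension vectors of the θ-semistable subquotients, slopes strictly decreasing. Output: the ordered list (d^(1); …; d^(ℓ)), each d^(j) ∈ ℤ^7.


Via rank(M_{q-1}∘⋯∘M_p): M ≅ I[1,2], I[2,7], I[5,7], I[6,6]^2.
μ_θ-semistable layers: μ^(1)=73; μ^(2)=37/3; μ^(3)=-23/2; μ^(4)=-18; μ^(5)=-31

((0, 0, 0, 0, 0, 0, 2); (0, 0, 0, 1, 1, 1, 0); (0, 0, 0, 0, 1, 1, 0); (1, 1, 0, 0, 0, 0, 0); (0, 1, 1, 0, 0, 2, 0))


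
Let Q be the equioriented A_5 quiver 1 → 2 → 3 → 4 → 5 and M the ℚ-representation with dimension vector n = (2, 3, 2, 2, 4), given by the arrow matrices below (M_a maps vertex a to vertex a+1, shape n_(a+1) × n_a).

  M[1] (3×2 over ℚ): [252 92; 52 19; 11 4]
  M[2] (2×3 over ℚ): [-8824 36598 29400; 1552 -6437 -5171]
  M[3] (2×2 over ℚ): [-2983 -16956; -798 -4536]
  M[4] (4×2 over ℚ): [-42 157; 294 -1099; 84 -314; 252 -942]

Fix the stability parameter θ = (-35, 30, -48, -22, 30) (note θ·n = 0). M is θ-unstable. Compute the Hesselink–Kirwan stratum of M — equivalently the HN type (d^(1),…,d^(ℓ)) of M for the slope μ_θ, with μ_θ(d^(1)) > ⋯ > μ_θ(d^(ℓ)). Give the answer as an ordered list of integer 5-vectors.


Barcode: M ≅ I[1,3], I[1,4], I[2,2], I[4,5], I[5,5]^3. HN layers by μ_θ (5 steps, strictly decreasing):
  μ^(1)=30; μ^(2)=-9; μ^(3)=-40/3; μ^(4)=-22; μ^(5)=-35

((0, 1, 0, 0, 4); (0, 1, 1, 0, 0); (0, 1, 1, 1, 0); (0, 0, 0, 1, 0); (2, 0, 0, 0, 0))


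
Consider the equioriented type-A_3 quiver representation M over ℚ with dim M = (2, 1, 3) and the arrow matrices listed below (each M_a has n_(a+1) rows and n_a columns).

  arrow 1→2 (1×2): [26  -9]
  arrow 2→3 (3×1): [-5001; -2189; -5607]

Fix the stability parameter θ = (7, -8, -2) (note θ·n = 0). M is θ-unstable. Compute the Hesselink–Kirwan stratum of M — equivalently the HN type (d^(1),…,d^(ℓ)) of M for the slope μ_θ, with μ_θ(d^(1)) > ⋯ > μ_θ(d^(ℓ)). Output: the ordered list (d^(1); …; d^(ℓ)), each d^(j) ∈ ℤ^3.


Via rank(M_{q-1}∘⋯∘M_p): M ≅ I[1,1], I[1,3], I[3,3]^2.
μ_θ-semistable layers: μ^(1)=7; μ^(2)=-1; μ^(3)=-2

((1, 0, 0); (1, 1, 1); (0, 0, 2))
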